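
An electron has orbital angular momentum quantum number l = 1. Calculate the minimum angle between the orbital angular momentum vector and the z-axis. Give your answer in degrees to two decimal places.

θ_min ≈ 45.00°

|L|² = l(l+1)ℏ² = 2ℏ², so |L| = √2 ℏ.
The smallest angle corresponds to the largest L_z, i.e. m_l = l = 1, giving L_z = 1ℏ.
cos θ_min = 1/√2, so θ_min ≈ 45.00°.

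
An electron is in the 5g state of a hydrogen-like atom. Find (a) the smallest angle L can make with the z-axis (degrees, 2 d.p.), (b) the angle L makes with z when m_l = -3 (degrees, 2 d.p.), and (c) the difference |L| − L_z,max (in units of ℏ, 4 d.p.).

θ_min ≈ 26.57°; θ(m_l=-3) ≈ 132.13°; |L|−L_z,max ≈ 0.4721ℏ

5g means n = 5, l = 4.
cos θ_min = 4/√20, so θ_min ≈ 26.57°.
For m_l = -3: cos θ = -3/√20, θ ≈ 132.13°.
|L| − L_z,max = (2√5 − 4)ℏ ≈ 0.4721ℏ.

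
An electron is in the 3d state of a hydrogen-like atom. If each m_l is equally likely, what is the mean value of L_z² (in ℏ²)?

3d means n = 3, l = 2.
m_l runs from −2 to 2, i.e. {-2, -1, 0, 1, 2}.
⟨L_z²⟩ = ℏ²·(Σ m_l²)/(2l+1) = ℏ²·10/5 = 2ℏ².

⟨L_z²⟩ = 2 ℏ²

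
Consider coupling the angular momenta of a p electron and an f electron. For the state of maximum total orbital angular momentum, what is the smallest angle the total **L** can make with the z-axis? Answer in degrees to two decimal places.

The total orbital quantum number L ranges from |l₁ − l₂| to l₁ + l₂ in integer steps.
So L can be 2, 3, 4.
The maximum is L = 4, with |L_tot| = ℏ√(4·5) = 2√5 ℏ.
The minimum angle with z is arccos(4/√20) ≈ 26.57°.

θ_min ≈ 26.57°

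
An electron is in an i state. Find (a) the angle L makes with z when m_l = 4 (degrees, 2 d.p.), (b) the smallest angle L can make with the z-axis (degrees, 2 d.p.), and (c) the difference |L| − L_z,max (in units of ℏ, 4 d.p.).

The letter i corresponds to l = 6.
For m_l = 4: cos θ = 4/√42, θ ≈ 51.89°.
cos θ_min = 6/√42, so θ_min ≈ 22.21°.
|L| − L_z,max = (√42 − 6)ℏ ≈ 0.4807ℏ.

θ(m_l=4) ≈ 51.89°; θ_min ≈ 22.21°; |L|−L_z,max ≈ 0.4807ℏ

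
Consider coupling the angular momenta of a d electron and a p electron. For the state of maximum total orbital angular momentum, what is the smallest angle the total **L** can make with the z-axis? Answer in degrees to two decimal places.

θ_min ≈ 30.00°

The total orbital quantum number L ranges from |l₁ − l₂| to l₁ + l₂ in integer steps.
L ∈ {1, 2, 3}.
The maximum is L = 3, with |L_tot| = ℏ√(3·4) = 2√3 ℏ.
The minimum angle with z is arccos(3/√12) ≈ 30.00°.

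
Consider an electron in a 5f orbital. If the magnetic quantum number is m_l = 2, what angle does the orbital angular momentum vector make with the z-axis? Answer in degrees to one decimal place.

θ ≈ 54.7°

The 5f subshell has l = 3.
|L| = √(l(l+1)) ℏ = 2√3 ℏ.
L_z = m_l ℏ = 2ℏ.
cos θ = L_z/|L| = 2/√12, so θ ≈ 54.7°.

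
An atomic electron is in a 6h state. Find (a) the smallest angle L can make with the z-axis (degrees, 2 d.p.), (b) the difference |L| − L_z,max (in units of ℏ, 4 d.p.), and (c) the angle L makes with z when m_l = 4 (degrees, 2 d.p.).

θ_min ≈ 24.09°; |L|−L_z,max ≈ 0.4772ℏ; θ(m_l=4) ≈ 43.09°

For 6h, l = 5.
cos θ_min = 5/√30, so θ_min ≈ 24.09°.
|L| − L_z,max = (√30 − 5)ℏ ≈ 0.4772ℏ.
For m_l = 4: cos θ = 4/√30, θ ≈ 43.09°.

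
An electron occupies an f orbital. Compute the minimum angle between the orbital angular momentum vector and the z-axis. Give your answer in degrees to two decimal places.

An f state has l = 3.
|L| = √(l(l+1)) ℏ = 2√3 ℏ.
The smallest angle corresponds to the largest L_z, i.e. m_l = l = 3, giving L_z = 3ℏ.
cos θ_min = 3/√12, so θ_min ≈ 30.00°.

θ_min ≈ 30.00°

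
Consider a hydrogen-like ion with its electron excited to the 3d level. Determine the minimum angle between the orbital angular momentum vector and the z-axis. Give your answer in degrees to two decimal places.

θ_min ≈ 35.26°

The 3d level has l = 2.
|L| = √(l(l+1)) ℏ = √6 ℏ.
The smallest angle corresponds to the largest L_z, i.e. m_l = l = 2, giving L_z = 2ℏ.
cos θ_min = 2/√6, so θ_min ≈ 35.26°.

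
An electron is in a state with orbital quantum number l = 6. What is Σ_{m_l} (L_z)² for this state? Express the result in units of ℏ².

Σ(L_z)² = 182 ℏ²

m_l ∈ {-6, -5, -4, -3, -2, -1, 0, 1, 2, 3, 4, 5, 6}.
Σ m_l² = l(l+1)(2l+1)/3 = 6·7·13/3 = 182.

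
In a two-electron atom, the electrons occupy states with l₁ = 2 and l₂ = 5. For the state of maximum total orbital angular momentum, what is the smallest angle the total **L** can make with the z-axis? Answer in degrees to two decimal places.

θ_min ≈ 20.70°

The total orbital quantum number L ranges from |l₁ − l₂| to l₁ + l₂ in integer steps.
Allowed values: L = 3, 4, 5, 6, 7.
The maximum is L = 7, with |L_tot| = ℏ√(7·8) = 2√14 ℏ.
The minimum angle with z is arccos(7/√56) ≈ 20.70°.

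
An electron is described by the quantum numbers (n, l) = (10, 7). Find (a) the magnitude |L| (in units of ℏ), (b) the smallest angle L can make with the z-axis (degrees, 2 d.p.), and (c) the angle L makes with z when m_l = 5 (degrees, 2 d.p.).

|L| = 2√14 ℏ ≈ 7.483ℏ; θ_min ≈ 20.70°; θ(m_l=5) ≈ 48.08°

|L| = ℏ√(7·8) = 2√14 ℏ ≈ 7.483ℏ.
cos θ_min = 7/√56, so θ_min ≈ 20.70°.
For m_l = 5: cos θ = 5/√56, θ ≈ 48.08°.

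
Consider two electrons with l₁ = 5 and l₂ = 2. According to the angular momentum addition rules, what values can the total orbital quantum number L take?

By the triangle rule, |l₁ − l₂| ≤ L ≤ l₁ + l₂.
L ∈ {3, 4, 5, 6, 7}.

L = 3, 4, 5, 6, 7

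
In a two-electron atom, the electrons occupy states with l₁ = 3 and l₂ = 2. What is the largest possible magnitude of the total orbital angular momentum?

|L_tot|_max = √30 ℏ ≈ 5.477ℏ

L runs from |3 − 2| = 1 to 3 + 2 = 5.
So L can be 1, 2, 3, 4, 5.
The largest magnitude corresponds to L = 5: |L_tot| = ℏ√(5·6) = √30 ℏ.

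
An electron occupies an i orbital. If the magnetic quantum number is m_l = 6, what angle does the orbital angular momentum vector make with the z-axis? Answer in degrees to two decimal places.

θ ≈ 22.21°

The letter i corresponds to l = 6.
|L|² = l(l+1)ℏ² = 42ℏ², so |L| = √42 ℏ.
L_z = m_l ℏ = 6ℏ.
cos θ = L_z/|L| = 6/√42, so θ ≈ 22.21°.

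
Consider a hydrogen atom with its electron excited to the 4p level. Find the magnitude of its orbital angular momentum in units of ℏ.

The 4p level has l = 1.
|L| = ℏ√(l(l+1)) = ℏ√(1·2) = √2 ℏ

|L| = √2 ℏ ≈ 1.414ℏ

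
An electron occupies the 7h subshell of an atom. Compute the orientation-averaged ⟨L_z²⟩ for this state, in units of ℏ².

For 7h, l = 5.
m_l runs from −5 to 5, i.e. {-5, -4, -3, -2, -1, 0, 1, 2, 3, 4, 5}.
⟨L_z²⟩ = ℏ²·(Σ m_l²)/(2l+1) = ℏ²·110/11 = 10ℏ².

⟨L_z²⟩ = 10 ℏ²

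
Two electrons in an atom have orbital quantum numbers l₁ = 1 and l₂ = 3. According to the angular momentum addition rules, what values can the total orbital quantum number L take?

L runs from |1 − 3| = 2 to 1 + 3 = 4.
So L can be 2, 3, 4.

L = 2, 3, 4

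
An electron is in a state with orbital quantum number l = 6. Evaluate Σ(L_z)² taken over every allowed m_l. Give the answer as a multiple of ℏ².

Σ(L_z)² = 182 ℏ²

m_l ∈ {-6, -5, -4, -3, -2, -1, 0, 1, 2, 3, 4, 5, 6}.
Σ m_l² = l(l+1)(2l+1)/3 = 6·7·13/3 = 182.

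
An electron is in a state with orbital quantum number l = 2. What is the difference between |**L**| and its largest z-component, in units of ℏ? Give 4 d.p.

|L| = √6 ℏ ≈ 2.4495ℏ, while L_z,max = lℏ = 2ℏ.
The difference is (√6 − 2)ℏ ≈ 0.4495ℏ.

|L| − L_z,max ≈ 0.4495ℏ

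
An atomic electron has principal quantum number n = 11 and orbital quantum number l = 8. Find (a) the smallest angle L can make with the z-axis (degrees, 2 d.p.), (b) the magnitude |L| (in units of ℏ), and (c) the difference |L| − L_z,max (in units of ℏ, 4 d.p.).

cos θ_min = 8/√72, so θ_min ≈ 19.47°.
|L| = ℏ√(8·9) = 6√2 ℏ ≈ 8.485ℏ.
|L| − L_z,max = (6√2 − 8)ℏ ≈ 0.4853ℏ.

θ_min ≈ 19.47°; |L| = 6√2 ℏ ≈ 8.485ℏ; |L|−L_z,max ≈ 0.4853ℏ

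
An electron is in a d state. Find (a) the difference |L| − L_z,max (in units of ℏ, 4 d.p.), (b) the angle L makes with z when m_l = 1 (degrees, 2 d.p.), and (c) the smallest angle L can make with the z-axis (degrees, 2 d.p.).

For a d orbital, l = 2.
|L| − L_z,max = (√6 − 2)ℏ ≈ 0.4495ℏ.
For m_l = 1: cos θ = 1/√6, θ ≈ 65.91°.
cos θ_min = 2/√6, so θ_min ≈ 35.26°.

|L|−L_z,max ≈ 0.4495ℏ; θ(m_l=1) ≈ 65.91°; θ_min ≈ 35.26°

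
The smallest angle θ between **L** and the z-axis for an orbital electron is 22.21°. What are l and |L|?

l = 6, |L| = √42 ℏ ≈ 6.481ℏ

At minimum angle, m_l = l, so cos θ = l/√(l(l+1)); cos²θ = l/(l+1) = 0.8571.
Thus l = 0.8571/(1 − 0.8571) ≈ 6.
Then |L| = ℏ√(6·7) = √42 ℏ.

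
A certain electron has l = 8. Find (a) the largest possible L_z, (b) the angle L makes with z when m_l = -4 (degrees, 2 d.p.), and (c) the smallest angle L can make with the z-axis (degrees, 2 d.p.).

L_z,max = lℏ = 8ℏ.
For m_l = -4: cos θ = -4/√72, θ ≈ 118.13°.
cos θ_min = 8/√72, so θ_min ≈ 19.47°.

L_z,max = 8ℏ; θ(m_l=-4) ≈ 118.13°; θ_min ≈ 19.47°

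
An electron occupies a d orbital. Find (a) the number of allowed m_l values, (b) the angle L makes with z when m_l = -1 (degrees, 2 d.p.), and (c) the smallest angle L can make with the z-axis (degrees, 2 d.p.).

A d state has l = 2.
There are 2l+1 = 5 values of m_l.
For m_l = -1: cos θ = -1/√6, θ ≈ 114.09°.
cos θ_min = 2/√6, so θ_min ≈ 35.26°.

5 values; θ(m_l=-1) ≈ 114.09°; θ_min ≈ 35.26°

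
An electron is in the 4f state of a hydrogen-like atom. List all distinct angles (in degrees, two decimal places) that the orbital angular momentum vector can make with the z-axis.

The 4f subshell has l = 3.
|L|² = l(l+1)ℏ² = 12ℏ², so |L| = 2√3 ℏ.
cos θ = m_l/√12 for each m_l ∈ {-3, -2, -1, 0, 1, 2, 3}.

θ ∈ {30.00°, 54.74°, 73.22°, 90.00°, 106.78°, 125.26°, 150.00°}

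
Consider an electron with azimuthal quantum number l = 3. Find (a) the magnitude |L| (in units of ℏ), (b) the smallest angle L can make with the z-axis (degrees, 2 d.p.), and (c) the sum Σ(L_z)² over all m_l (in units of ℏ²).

|L| = 2√3 ℏ ≈ 3.464ℏ; θ_min ≈ 30.00°; Σ(L_z)² = 28 ℏ²

|L| = ℏ√(3·4) = 2√3 ℏ ≈ 3.464ℏ.
cos θ_min = 3/√12, so θ_min ≈ 30.00°.
Σ m_l² = 28, so Σ(L_z)² = 28 ℏ².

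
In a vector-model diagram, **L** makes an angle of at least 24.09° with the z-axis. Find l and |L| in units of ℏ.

l = 5, |L| = √30 ℏ ≈ 5.477ℏ

At minimum angle, m_l = l, so cos θ = l/√(l(l+1)); cos²θ = l/(l+1) = 0.8334.
Thus l = 0.8334/(1 − 0.8334) ≈ 5.
Then |L| = ℏ√(5·6) = √30 ℏ.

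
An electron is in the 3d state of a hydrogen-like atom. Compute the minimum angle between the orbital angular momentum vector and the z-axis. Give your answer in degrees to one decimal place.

θ_min ≈ 35.3°

The 3d subshell has l = 2.
|L| = √(l(l+1)) ℏ = √6 ℏ.
The smallest angle corresponds to the largest L_z, i.e. m_l = l = 2, giving L_z = 2ℏ.
cos θ_min = 2/√6, so θ_min ≈ 35.3°.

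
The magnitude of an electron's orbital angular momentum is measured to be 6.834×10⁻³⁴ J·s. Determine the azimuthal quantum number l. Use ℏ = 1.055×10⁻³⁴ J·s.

Dividing by ℏ: |L|/ℏ ≈ 6.478.
(|L|/ℏ)² = l(l+1) ≈ 41.96 ⇒ l = 6.

l = 6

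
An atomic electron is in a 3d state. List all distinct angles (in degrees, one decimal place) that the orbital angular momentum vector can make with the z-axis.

The 3d subshell has l = 2.
|L| = ℏ√(l(l+1)) = √6 ℏ.
cos θ = m_l/√6 for each m_l ∈ {-2, -1, 0, 1, 2}.

θ ∈ {35.3°, 65.9°, 90.0°, 114.1°, 144.7°}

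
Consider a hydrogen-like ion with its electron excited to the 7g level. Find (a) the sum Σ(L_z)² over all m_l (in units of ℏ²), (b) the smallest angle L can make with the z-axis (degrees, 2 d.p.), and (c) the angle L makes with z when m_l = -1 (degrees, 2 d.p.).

Σ(L_z)² = 60 ℏ²; θ_min ≈ 26.57°; θ(m_l=-1) ≈ 102.92°

The 7g level has l = 4.
Σ m_l² = 60, so Σ(L_z)² = 60 ℏ².
cos θ_min = 4/√20, so θ_min ≈ 26.57°.
For m_l = -1: cos θ = -1/√20, θ ≈ 102.92°.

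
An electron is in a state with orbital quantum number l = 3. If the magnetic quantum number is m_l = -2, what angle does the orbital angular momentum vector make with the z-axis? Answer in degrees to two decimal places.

|L| = ℏ√(l(l+1)) = 2√3 ℏ.
L_z = m_l ℏ = −2ℏ.
cos θ = L_z/|L| = -2/√12, so θ ≈ 125.26°.

θ ≈ 125.26°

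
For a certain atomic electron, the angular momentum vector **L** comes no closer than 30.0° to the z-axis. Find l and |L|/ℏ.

l = 3, |L| = 2√3 ℏ ≈ 3.464ℏ

cos θ_min = l/√(l(l+1)) = √(l/(l+1)), so l/(l+1) = cos²(30.0°) = 0.7500.
l = cos²θ/sin²θ ≈ 3.
Then |L| = ℏ√(3·4) = 2√3 ℏ.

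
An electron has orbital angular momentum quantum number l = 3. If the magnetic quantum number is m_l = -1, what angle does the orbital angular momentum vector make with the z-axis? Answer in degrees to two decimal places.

|L| = √(l(l+1)) ℏ = 2√3 ℏ.
L_z = m_l ℏ = −1ℏ.
cos θ = L_z/|L| = -1/√12, so θ ≈ 106.78°.

θ ≈ 106.78°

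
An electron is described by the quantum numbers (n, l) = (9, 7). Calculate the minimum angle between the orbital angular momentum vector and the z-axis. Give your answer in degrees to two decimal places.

|L|² = l(l+1)ℏ² = 56ℏ², so |L| = 2√14 ℏ.
The smallest angle corresponds to the largest L_z, i.e. m_l = l = 7, giving L_z = 7ℏ.
cos θ_min = 7/√56, so θ_min ≈ 20.70°.

θ_min ≈ 20.70°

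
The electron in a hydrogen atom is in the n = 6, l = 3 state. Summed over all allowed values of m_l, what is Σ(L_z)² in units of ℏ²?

m_l ∈ {-3, -2, -1, 0, 1, 2, 3}.
Σ m_l² = l(l+1)(2l+1)/3 = 3·4·7/3 = 28.

Σ(L_z)² = 28 ℏ²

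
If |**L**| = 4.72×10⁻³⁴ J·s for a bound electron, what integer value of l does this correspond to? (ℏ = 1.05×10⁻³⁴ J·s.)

l = 4

Dividing by ℏ: |L|/ℏ ≈ 4.495.
Set l(l+1) = 20.21; the integer solution is l = 4.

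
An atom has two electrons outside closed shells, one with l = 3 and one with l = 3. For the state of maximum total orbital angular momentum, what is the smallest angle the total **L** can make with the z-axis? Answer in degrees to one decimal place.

θ_min ≈ 22.2°

By the triangle rule, |l₁ − l₂| ≤ L ≤ l₁ + l₂.
Allowed values: L = 0, 1, 2, 3, 4, 5, 6.
The maximum is L = 6, with |L_tot| = ℏ√(6·7) = √42 ℏ.
The minimum angle with z is arccos(6/√42) ≈ 22.2°.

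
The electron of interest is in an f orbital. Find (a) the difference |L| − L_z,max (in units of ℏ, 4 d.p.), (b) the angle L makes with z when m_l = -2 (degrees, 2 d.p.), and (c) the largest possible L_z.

The letter f corresponds to l = 3.
|L| − L_z,max = (2√3 − 3)ℏ ≈ 0.4641ℏ.
For m_l = -2: cos θ = -2/√12, θ ≈ 125.26°.
L_z,max = lℏ = 3ℏ.

|L|−L_z,max ≈ 0.4641ℏ; θ(m_l=-2) ≈ 125.26°; L_z,max = 3ℏ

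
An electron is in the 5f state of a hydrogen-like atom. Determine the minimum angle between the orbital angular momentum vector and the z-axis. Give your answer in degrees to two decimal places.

θ_min ≈ 30.00°

5f means n = 5, l = 3.
|L| = ℏ√(l(l+1)) = 2√3 ℏ.
The smallest angle corresponds to the largest L_z, i.e. m_l = l = 3, giving L_z = 3ℏ.
cos θ_min = 3/√12, so θ_min ≈ 30.00°.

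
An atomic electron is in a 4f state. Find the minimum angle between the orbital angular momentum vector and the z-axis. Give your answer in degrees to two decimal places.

4f means n = 4, l = 3.
|L|² = l(l+1)ℏ² = 12ℏ², so |L| = 2√3 ℏ.
The smallest angle corresponds to the largest L_z, i.e. m_l = l = 3, giving L_z = 3ℏ.
cos θ_min = 3/√12, so θ_min ≈ 30.00°.

θ_min ≈ 30.00°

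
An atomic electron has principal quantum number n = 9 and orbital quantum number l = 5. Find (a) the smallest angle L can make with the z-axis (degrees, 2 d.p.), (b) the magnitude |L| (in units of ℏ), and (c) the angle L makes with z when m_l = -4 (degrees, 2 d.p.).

cos θ_min = 5/√30, so θ_min ≈ 24.09°.
|L| = ℏ√(5·6) = √30 ℏ ≈ 5.477ℏ.
For m_l = -4: cos θ = -4/√30, θ ≈ 136.91°.

θ_min ≈ 24.09°; |L| = √30 ℏ ≈ 5.477ℏ; θ(m_l=-4) ≈ 136.91°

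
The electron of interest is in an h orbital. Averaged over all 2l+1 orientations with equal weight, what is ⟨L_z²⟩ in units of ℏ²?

For an h orbital, l = 5.
m_l ∈ {-5, -4, -3, -2, -1, 0, 1, 2, 3, 4, 5}.
⟨L_z²⟩ = ℏ²·(Σ m_l²)/(2l+1) = ℏ²·110/11 = 10ℏ².

⟨L_z²⟩ = 10 ℏ²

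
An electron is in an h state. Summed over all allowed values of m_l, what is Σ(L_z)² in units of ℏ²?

Σ(L_z)² = 110 ℏ²

An h state has l = 5.
m_l runs from −5 to 5, i.e. {-5, -4, -3, -2, -1, 0, 1, 2, 3, 4, 5}.
Σ m_l² = l(l+1)(2l+1)/3 = 5·6·11/3 = 110.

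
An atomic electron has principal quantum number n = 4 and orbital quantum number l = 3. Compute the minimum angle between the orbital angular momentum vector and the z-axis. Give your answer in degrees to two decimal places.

θ_min ≈ 30.00°

|L| = √(l(l+1)) ℏ = 2√3 ℏ.
The smallest angle corresponds to the largest L_z, i.e. m_l = l = 3, giving L_z = 3ℏ.
cos θ_min = 3/√12, so θ_min ≈ 30.00°.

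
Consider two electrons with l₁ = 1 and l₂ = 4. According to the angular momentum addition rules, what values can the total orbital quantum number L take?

L = 3, 4, 5

L runs from |1 − 4| = 3 to 1 + 4 = 5.
Allowed values: L = 3, 4, 5.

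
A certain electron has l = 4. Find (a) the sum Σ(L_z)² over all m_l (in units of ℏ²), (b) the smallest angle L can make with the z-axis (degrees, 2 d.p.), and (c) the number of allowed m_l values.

Σ m_l² = 60, so Σ(L_z)² = 60 ℏ².
cos θ_min = 4/√20, so θ_min ≈ 26.57°.
There are 2l+1 = 9 values of m_l.

Σ(L_z)² = 60 ℏ²; θ_min ≈ 26.57°; 9 values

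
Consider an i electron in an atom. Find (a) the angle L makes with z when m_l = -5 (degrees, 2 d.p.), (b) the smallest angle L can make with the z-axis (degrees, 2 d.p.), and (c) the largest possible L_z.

θ(m_l=-5) ≈ 140.49°; θ_min ≈ 22.21°; L_z,max = 6ℏ

An i state has l = 6.
For m_l = -5: cos θ = -5/√42, θ ≈ 140.49°.
cos θ_min = 6/√42, so θ_min ≈ 22.21°.
L_z,max = lℏ = 6ℏ.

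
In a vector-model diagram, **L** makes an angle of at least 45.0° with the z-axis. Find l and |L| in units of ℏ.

cos θ_min = l/√(l(l+1)) = √(l/(l+1)), so l/(l+1) = cos²(45.0°) = 0.5000.
l = cos²θ/sin²θ ≈ 1.
Then |L| = ℏ√(1·2) = √2 ℏ.

l = 1, |L| = √2 ℏ ≈ 1.414ℏ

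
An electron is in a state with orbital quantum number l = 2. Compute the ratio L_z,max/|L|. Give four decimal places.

|L| = √6 ℏ ≈ 2.4495ℏ, while L_z,max = lℏ = 2ℏ.
L_z,max/|L| = 2/√6 = 0.8165.

L_z,max/|L| = 0.8165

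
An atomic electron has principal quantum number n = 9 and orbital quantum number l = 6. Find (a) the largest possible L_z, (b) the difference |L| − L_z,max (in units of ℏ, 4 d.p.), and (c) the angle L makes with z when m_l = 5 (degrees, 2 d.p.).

L_z,max = lℏ = 6ℏ.
|L| − L_z,max = (√42 − 6)ℏ ≈ 0.4807ℏ.
For m_l = 5: cos θ = 5/√42, θ ≈ 39.51°.

L_z,max = 6ℏ; |L|−L_z,max ≈ 0.4807ℏ; θ(m_l=5) ≈ 39.51°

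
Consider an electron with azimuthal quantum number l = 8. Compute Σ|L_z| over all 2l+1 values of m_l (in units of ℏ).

m_l runs from −8 to 8, i.e. {-8, -7, -6, -5, -4, -3, -2, -1, 0, 1, 2, 3, 4, 5, 6, 7, 8}.
Σ|m_l| = l(l+1) = 72.

Σ|L_z| = 72 ℏ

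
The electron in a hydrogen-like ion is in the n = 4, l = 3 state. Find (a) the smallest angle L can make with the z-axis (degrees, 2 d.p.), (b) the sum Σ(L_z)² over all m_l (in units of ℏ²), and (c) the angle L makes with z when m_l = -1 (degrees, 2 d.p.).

cos θ_min = 3/√12, so θ_min ≈ 30.00°.
Σ m_l² = 28, so Σ(L_z)² = 28 ℏ².
For m_l = -1: cos θ = -1/√12, θ ≈ 106.78°.

θ_min ≈ 30.00°; Σ(L_z)² = 28 ℏ²; θ(m_l=-1) ≈ 106.78°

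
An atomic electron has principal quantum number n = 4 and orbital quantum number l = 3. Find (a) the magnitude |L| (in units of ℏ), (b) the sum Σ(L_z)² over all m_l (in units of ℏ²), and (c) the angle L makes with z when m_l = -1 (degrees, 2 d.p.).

|L| = ℏ√(3·4) = 2√3 ℏ ≈ 3.464ℏ.
Σ m_l² = 28, so Σ(L_z)² = 28 ℏ².
For m_l = -1: cos θ = -1/√12, θ ≈ 106.78°.

|L| = 2√3 ℏ ≈ 3.464ℏ; Σ(L_z)² = 28 ℏ²; θ(m_l=-1) ≈ 106.78°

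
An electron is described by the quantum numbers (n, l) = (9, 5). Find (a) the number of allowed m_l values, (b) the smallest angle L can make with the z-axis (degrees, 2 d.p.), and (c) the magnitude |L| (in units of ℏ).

There are 2l+1 = 11 values of m_l.
cos θ_min = 5/√30, so θ_min ≈ 24.09°.
|L| = ℏ√(5·6) = √30 ℏ ≈ 5.477ℏ.

11 values; θ_min ≈ 24.09°; |L| = √30 ℏ ≈ 5.477ℏ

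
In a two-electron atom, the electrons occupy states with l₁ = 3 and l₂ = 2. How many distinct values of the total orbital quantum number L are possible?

5

L runs from |3 − 2| = 1 to 3 + 2 = 5.
So L can be 1, 2, 3, 4, 5.
That is 5 values.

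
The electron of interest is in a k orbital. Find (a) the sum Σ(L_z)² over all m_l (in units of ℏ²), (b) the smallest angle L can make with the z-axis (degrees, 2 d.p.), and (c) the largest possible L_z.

For a k orbital, l = 7.
Σ m_l² = 280, so Σ(L_z)² = 280 ℏ².
cos θ_min = 7/√56, so θ_min ≈ 20.70°.
L_z,max = lℏ = 7ℏ.

Σ(L_z)² = 280 ℏ²; θ_min ≈ 20.70°; L_z,max = 7ℏ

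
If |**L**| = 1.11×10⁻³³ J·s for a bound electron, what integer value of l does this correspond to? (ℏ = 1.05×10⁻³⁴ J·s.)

l = 10

In units of ℏ, |L| ≈ 10.571.
l(l+1) ≈ 10.571² ≈ 111.76, so l = 10.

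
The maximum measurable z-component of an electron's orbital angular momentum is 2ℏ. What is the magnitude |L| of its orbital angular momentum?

|L| = √6 ℏ ≈ 2.449ℏ

Since max m_l = l, l = 2.
|L| = ℏ√(l(l+1)) = √6 ℏ.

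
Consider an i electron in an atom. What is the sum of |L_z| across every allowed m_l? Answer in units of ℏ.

An i state has l = 6.
m_l ∈ {-6, -5, -4, -3, -2, -1, 0, 1, 2, 3, 4, 5, 6}.
Σ|m_l| = 2·6(6+1)/2 = 42.

Σ|L_z| = 42 ℏ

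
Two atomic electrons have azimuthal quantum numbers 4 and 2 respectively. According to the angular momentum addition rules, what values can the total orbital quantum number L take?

L = 2, 3, 4, 5, 6

Angular momentum addition gives L = |l₁ − l₂|, …, l₁ + l₂.
Allowed values: L = 2, 3, 4, 5, 6.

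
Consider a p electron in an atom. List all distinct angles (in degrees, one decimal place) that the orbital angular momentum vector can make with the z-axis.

θ ∈ {45.0°, 90.0°, 135.0°}

The letter p corresponds to l = 1.
|L| = √(l(l+1)) ℏ = √2 ℏ.
cos θ = m_l/√2 for each m_l ∈ {-1, 0, 1}.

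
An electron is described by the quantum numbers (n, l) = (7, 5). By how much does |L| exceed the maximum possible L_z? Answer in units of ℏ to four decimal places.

|L| = √30 ℏ ≈ 5.4772ℏ, while L_z,max = lℏ = 5ℏ.
The difference is (√30 − 5)ℏ ≈ 0.4772ℏ.

|L| − L_z,max ≈ 0.4772ℏ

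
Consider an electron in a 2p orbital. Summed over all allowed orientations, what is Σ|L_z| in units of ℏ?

2p means n = 2, l = 1.
m_l runs from −1 to 1, i.e. {-1, 0, 1}.
Σ|m_l| = l(l+1) = 2.

Σ|L_z| = 2 ℏ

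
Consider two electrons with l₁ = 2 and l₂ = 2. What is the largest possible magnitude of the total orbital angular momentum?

L runs from |2 − 2| = 0 to 2 + 2 = 4.
So L can be 0, 1, 2, 3, 4.
The largest magnitude corresponds to L = 4: |L_tot| = ℏ√(4·5) = 2√5 ℏ.

|L_tot|_max = 2√5 ℏ ≈ 4.472ℏ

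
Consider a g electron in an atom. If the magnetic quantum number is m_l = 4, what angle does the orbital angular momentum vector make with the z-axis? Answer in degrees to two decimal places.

For a g orbital, l = 4.
|L| = ℏ√(l(l+1)) = 2√5 ℏ.
L_z = m_l ℏ = 4ℏ.
cos θ = L_z/|L| = 4/√20, so θ ≈ 26.57°.

θ ≈ 26.57°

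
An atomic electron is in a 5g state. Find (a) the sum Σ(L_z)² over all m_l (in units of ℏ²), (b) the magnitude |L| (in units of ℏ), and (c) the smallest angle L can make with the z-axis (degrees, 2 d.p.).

Σ(L_z)² = 60 ℏ²; |L| = 2√5 ℏ ≈ 4.472ℏ; θ_min ≈ 26.57°

5g means n = 5, l = 4.
Σ m_l² = 60, so Σ(L_z)² = 60 ℏ².
|L| = ℏ√(4·5) = 2√5 ℏ ≈ 4.472ℏ.
cos θ_min = 4/√20, so θ_min ≈ 26.57°.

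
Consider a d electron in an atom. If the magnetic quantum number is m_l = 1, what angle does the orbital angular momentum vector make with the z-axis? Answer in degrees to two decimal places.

For a d orbital, l = 2.
|L|² = l(l+1)ℏ² = 6ℏ², so |L| = √6 ℏ.
L_z = m_l ℏ = 1ℏ.
cos θ = L_z/|L| = 1/√6, so θ ≈ 65.91°.

θ ≈ 65.91°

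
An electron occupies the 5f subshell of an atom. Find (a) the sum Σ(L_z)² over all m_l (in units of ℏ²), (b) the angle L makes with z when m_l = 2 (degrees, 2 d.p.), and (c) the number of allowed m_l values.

Σ(L_z)² = 28 ℏ²; θ(m_l=2) ≈ 54.74°; 7 values

For 5f, l = 3.
Σ m_l² = 28, so Σ(L_z)² = 28 ℏ².
For m_l = 2: cos θ = 2/√12, θ ≈ 54.74°.
There are 2l+1 = 7 values of m_l.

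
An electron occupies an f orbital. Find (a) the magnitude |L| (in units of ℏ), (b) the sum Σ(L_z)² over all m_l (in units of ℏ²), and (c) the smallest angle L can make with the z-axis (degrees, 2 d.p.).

An f state has l = 3.
|L| = ℏ√(3·4) = 2√3 ℏ ≈ 3.464ℏ.
Σ m_l² = 28, so Σ(L_z)² = 28 ℏ².
cos θ_min = 3/√12, so θ_min ≈ 30.00°.

|L| = 2√3 ℏ ≈ 3.464ℏ; Σ(L_z)² = 28 ℏ²; θ_min ≈ 30.00°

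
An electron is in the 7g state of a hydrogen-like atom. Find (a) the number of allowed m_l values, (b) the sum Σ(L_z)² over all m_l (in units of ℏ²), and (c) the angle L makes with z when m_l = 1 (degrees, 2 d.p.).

For 7g, l = 4.
There are 2l+1 = 9 values of m_l.
Σ m_l² = 60, so Σ(L_z)² = 60 ℏ².
For m_l = 1: cos θ = 1/√20, θ ≈ 77.08°.

9 values; Σ(L_z)² = 60 ℏ²; θ(m_l=1) ≈ 77.08°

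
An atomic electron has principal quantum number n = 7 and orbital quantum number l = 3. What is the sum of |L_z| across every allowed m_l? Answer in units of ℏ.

Σ|L_z| = 12 ℏ

The allowed m_l values are -3, -2, -1, 0, 1, 2, 3.
Σ|m_l| = l(l+1) = 12.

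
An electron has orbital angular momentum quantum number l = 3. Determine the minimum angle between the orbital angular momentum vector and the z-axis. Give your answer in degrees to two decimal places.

|L| = √(l(l+1)) ℏ = 2√3 ℏ.
The smallest angle corresponds to the largest L_z, i.e. m_l = l = 3, giving L_z = 3ℏ.
cos θ_min = 3/√12, so θ_min ≈ 30.00°.

θ_min ≈ 30.00°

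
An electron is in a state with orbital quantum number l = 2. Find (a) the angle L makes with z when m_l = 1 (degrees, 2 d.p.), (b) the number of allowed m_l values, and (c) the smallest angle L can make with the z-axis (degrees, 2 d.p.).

θ(m_l=1) ≈ 65.91°; 5 values; θ_min ≈ 35.26°

For m_l = 1: cos θ = 1/√6, θ ≈ 65.91°.
There are 2l+1 = 5 values of m_l.
cos θ_min = 2/√6, so θ_min ≈ 35.26°.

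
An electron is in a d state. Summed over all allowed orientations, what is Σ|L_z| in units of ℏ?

Σ|L_z| = 6 ℏ

For a d orbital, l = 2.
The allowed m_l values are -2, -1, 0, 1, 2.
Σ|m_l| = 2·2(2+1)/2 = 6.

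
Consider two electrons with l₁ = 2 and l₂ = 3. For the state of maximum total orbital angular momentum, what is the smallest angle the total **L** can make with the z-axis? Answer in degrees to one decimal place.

The total orbital quantum number L ranges from |l₁ − l₂| to l₁ + l₂ in integer steps.
L ∈ {1, 2, 3, 4, 5}.
The maximum is L = 5, with |L_tot| = ℏ√(5·6) = √30 ℏ.
The minimum angle with z is arccos(5/√30) ≈ 24.1°.

θ_min ≈ 24.1°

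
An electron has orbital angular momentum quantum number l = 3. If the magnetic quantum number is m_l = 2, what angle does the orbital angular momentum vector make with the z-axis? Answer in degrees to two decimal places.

θ ≈ 54.74°

|L|² = l(l+1)ℏ² = 12ℏ², so |L| = 2√3 ℏ.
L_z = m_l ℏ = 2ℏ.
cos θ = L_z/|L| = 2/√12, so θ ≈ 54.74°.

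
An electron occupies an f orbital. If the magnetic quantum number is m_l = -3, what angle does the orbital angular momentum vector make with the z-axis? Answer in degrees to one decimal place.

θ ≈ 150.0°

For an f orbital, l = 3.
|L| = ℏ√(l(l+1)) = 2√3 ℏ.
L_z = m_l ℏ = −3ℏ.
cos θ = L_z/|L| = -3/√12, so θ ≈ 150.0°.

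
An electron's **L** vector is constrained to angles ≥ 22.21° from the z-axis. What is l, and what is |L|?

l = 6, |L| = √42 ℏ ≈ 6.481ℏ

cos θ_min = l/√(l(l+1)) = √(l/(l+1)), so l/(l+1) = cos²(22.21°) = 0.8571.
Solving: l = 6.
Then |L| = ℏ√(6·7) = √42 ℏ.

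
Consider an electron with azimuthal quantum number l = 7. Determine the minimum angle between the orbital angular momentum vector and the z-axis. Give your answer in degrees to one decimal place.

θ_min ≈ 20.7°

|L|² = l(l+1)ℏ² = 56ℏ², so |L| = 2√14 ℏ.
The smallest angle corresponds to the largest L_z, i.e. m_l = l = 7, giving L_z = 7ℏ.
cos θ_min = 7/√56, so θ_min ≈ 20.7°.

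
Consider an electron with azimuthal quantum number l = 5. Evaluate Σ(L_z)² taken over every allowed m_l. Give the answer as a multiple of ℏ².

Σ(L_z)² = 110 ℏ²

m_l runs from −5 to 5, i.e. {-5, -4, -3, -2, -1, 0, 1, 2, 3, 4, 5}.
Summing m² from −5 to 5: Σ m_l² = 110.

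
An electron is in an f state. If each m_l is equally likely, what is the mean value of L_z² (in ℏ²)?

F corresponds to l = 3.
m_l ∈ {-3, -2, -1, 0, 1, 2, 3}.
⟨L_z²⟩ = ℏ²·(Σ m_l²)/(2l+1) = ℏ²·28/7 = 4ℏ².

⟨L_z²⟩ = 4 ℏ²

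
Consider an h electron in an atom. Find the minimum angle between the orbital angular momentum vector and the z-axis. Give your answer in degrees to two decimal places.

θ_min ≈ 24.09°

The letter h corresponds to l = 5.
|L|² = l(l+1)ℏ² = 30ℏ², so |L| = √30 ℏ.
The smallest angle corresponds to the largest L_z, i.e. m_l = l = 5, giving L_z = 5ℏ.
cos θ_min = 5/√30, so θ_min ≈ 24.09°.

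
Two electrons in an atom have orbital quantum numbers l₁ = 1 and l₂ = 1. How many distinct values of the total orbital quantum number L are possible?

The total orbital quantum number L ranges from |l₁ − l₂| to l₁ + l₂ in integer steps.
L ∈ {0, 1, 2}.
That is 3 values.

3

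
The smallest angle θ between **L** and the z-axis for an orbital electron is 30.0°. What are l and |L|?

l = 3, |L| = 2√3 ℏ ≈ 3.464ℏ

cos θ_min = l/√(l(l+1)) = √(l/(l+1)), so l/(l+1) = cos²(30.0°) = 0.7500.
Thus l = 0.7500/(1 − 0.7500) ≈ 3.
Then |L| = ℏ√(3·4) = 2√3 ℏ.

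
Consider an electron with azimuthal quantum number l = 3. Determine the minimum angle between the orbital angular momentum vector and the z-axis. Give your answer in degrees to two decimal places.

|L| = √(l(l+1)) ℏ = 2√3 ℏ.
The smallest angle corresponds to the largest L_z, i.e. m_l = l = 3, giving L_z = 3ℏ.
cos θ_min = 3/√12, so θ_min ≈ 30.00°.

θ_min ≈ 30.00°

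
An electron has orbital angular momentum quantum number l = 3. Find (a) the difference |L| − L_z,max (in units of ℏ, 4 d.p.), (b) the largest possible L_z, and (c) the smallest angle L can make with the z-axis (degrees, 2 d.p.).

|L|−L_z,max ≈ 0.4641ℏ; L_z,max = 3ℏ; θ_min ≈ 30.00°

|L| − L_z,max = (2√3 − 3)ℏ ≈ 0.4641ℏ.
L_z,max = lℏ = 3ℏ.
cos θ_min = 3/√12, so θ_min ≈ 30.00°.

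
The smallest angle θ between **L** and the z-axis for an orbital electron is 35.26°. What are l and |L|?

cos²θ_min = l/(l+1) = 0.6667.
Thus l = 0.6667/(1 − 0.6667) ≈ 2.
Then |L| = ℏ√(2·3) = √6 ℏ.

l = 2, |L| = √6 ℏ ≈ 2.449ℏ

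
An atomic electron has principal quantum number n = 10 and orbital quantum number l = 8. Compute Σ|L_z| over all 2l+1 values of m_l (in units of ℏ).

m_l runs from −8 to 8, i.e. {-8, -7, -6, -5, -4, -3, -2, -1, 0, 1, 2, 3, 4, 5, 6, 7, 8}.
Σ|m_l| = 2(1+2+…+8) = 72.

Σ|L_z| = 72 ℏ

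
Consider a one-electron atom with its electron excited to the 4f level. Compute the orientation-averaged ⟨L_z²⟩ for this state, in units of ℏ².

⟨L_z²⟩ = 4 ℏ²

The 4f level has l = 3.
The allowed m_l values are -3, -2, -1, 0, 1, 2, 3.
⟨L_z²⟩ = ℏ²·(Σ m_l²)/(2l+1) = ℏ²·28/7 = 4ℏ².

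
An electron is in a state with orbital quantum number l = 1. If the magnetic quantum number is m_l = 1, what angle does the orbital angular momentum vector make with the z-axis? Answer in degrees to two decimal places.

θ ≈ 45.00°

|L|² = l(l+1)ℏ² = 2ℏ², so |L| = √2 ℏ.
L_z = m_l ℏ = 1ℏ.
cos θ = L_z/|L| = 1/√2, so θ ≈ 45.00°.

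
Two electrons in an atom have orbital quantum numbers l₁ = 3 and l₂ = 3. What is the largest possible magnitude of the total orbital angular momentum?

|L_tot|_max = √42 ℏ ≈ 6.481ℏ

L runs from |3 − 3| = 0 to 3 + 3 = 6.
So L can be 0, 1, 2, 3, 4, 5, 6.
The largest magnitude corresponds to L = 6: |L_tot| = ℏ√(6·7) = √42 ℏ.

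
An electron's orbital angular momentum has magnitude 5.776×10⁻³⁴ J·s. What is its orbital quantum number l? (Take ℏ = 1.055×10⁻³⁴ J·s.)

l = 5

Dividing by ℏ: |L|/ℏ ≈ 5.475.
Set l(l+1) = 29.97; the integer solution is l = 5.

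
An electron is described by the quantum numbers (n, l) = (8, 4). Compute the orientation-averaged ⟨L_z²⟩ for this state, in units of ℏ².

m_l ∈ {-4, -3, -2, -1, 0, 1, 2, 3, 4}.
⟨L_z²⟩ = ℏ²·(Σ m_l²)/(2l+1) = ℏ²·60/9 = 6.667ℏ².

⟨L_z²⟩ = 6.667 ℏ²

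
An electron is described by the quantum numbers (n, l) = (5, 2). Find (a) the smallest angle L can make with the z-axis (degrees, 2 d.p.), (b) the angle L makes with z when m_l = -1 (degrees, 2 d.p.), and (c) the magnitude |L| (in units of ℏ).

θ_min ≈ 35.26°; θ(m_l=-1) ≈ 114.09°; |L| = √6 ℏ ≈ 2.449ℏ

cos θ_min = 2/√6, so θ_min ≈ 35.26°.
For m_l = -1: cos θ = -1/√6, θ ≈ 114.09°.
|L| = ℏ√(2·3) = √6 ℏ ≈ 2.449ℏ.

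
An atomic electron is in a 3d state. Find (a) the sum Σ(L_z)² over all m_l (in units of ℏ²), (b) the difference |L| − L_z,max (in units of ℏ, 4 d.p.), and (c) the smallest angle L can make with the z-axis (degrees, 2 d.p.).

Σ(L_z)² = 10 ℏ²; |L|−L_z,max ≈ 0.4495ℏ; θ_min ≈ 35.26°

The 3d subshell has l = 2.
Σ m_l² = 10, so Σ(L_z)² = 10 ℏ².
|L| − L_z,max = (√6 − 2)ℏ ≈ 0.4495ℏ.
cos θ_min = 2/√6, so θ_min ≈ 35.26°.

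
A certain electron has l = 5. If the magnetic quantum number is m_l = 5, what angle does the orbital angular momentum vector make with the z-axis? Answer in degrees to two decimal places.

θ ≈ 24.09°

|L| = √(l(l+1)) ℏ = √30 ℏ.
L_z = m_l ℏ = 5ℏ.
cos θ = L_z/|L| = 5/√30, so θ ≈ 24.09°.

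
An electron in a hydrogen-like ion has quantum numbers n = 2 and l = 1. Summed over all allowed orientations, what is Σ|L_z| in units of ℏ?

Σ|L_z| = 2 ℏ

m_l ∈ {-1, 0, 1}.
Σ|m_l| = l(l+1) = 2.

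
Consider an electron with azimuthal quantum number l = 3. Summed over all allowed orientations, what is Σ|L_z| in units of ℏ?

m_l runs from −3 to 3, i.e. {-3, -2, -1, 0, 1, 2, 3}.
Σ|m_l| = l(l+1) = 12.

Σ|L_z| = 12 ℏ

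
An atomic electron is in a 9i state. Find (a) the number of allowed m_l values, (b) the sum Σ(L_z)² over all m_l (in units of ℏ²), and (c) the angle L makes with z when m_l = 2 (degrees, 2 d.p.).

For 9i, l = 6.
There are 2l+1 = 13 values of m_l.
Σ m_l² = 182, so Σ(L_z)² = 182 ℏ².
For m_l = 2: cos θ = 2/√42, θ ≈ 72.02°.

13 values; Σ(L_z)² = 182 ℏ²; θ(m_l=2) ≈ 72.02°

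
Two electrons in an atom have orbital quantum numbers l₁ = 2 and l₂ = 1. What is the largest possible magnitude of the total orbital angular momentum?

|L_tot|_max = 2√3 ℏ ≈ 3.464ℏ

By the triangle rule, |l₁ − l₂| ≤ L ≤ l₁ + l₂.
L ∈ {1, 2, 3}.
The largest magnitude corresponds to L = 3: |L_tot| = ℏ√(3·4) = 2√3 ℏ.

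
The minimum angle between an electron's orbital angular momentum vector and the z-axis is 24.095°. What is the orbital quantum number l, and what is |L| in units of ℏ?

cos θ_min = l/√(l(l+1)) = √(l/(l+1)), so l/(l+1) = cos²(24.095°) = 0.8333.
Thus l = 0.8333/(1 − 0.8333) ≈ 5.
Then |L| = ℏ√(5·6) = √30 ℏ.

l = 5, |L| = √30 ℏ ≈ 5.477ℏ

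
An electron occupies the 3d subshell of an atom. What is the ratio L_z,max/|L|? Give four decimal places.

3d means n = 3, l = 2.
|L| = √6 ℏ ≈ 2.4495ℏ, while L_z,max = lℏ = 2ℏ.
L_z,max/|L| = 2/√6 = 0.8165.

L_z,max/|L| = 0.8165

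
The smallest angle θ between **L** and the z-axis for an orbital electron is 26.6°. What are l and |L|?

At minimum angle, m_l = l, so cos θ = l/√(l(l+1)); cos²θ = l/(l+1) = 0.7995.
Solving: l = 4.
Then |L| = ℏ√(4·5) = 2√5 ℏ.

l = 4, |L| = 2√5 ℏ ≈ 4.472ℏ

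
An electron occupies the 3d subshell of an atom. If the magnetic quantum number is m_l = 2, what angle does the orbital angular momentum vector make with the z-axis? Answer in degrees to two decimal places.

θ ≈ 35.26°

For 3d, l = 2.
|L| = √(l(l+1)) ℏ = √6 ℏ.
L_z = m_l ℏ = 2ℏ.
cos θ = L_z/|L| = 2/√6, so θ ≈ 35.26°.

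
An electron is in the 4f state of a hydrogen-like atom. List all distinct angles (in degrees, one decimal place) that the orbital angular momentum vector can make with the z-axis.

For 4f, l = 3.
|L| = ℏ√(l(l+1)) = 2√3 ℏ.
cos θ = m_l/√12 for each m_l ∈ {-3, -2, -1, 0, 1, 2, 3}.

θ ∈ {30.0°, 54.7°, 73.2°, 90.0°, 106.8°, 125.3°, 150.0°}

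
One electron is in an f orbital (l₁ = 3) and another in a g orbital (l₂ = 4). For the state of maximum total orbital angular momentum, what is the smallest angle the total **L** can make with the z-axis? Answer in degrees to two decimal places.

Angular momentum addition gives L = |l₁ − l₂|, …, l₁ + l₂.
L ∈ {1, 2, 3, 4, 5, 6, 7}.
The maximum is L = 7, with |L_tot| = ℏ√(7·8) = 2√14 ℏ.
The minimum angle with z is arccos(7/√56) ≈ 20.70°.

θ_min ≈ 20.70°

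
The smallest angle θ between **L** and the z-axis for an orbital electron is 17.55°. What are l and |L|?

cos²θ_min = l/(l+1) = 0.9091.
l = cos²θ/sin²θ ≈ 10.
Then |L| = ℏ√(10·11) = √110 ℏ.

l = 10, |L| = √110 ℏ ≈ 10.488ℏ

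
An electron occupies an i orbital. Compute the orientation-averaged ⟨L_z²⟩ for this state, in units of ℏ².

An i state has l = 6.
m_l runs from −6 to 6, i.e. {-6, -5, -4, -3, -2, -1, 0, 1, 2, 3, 4, 5, 6}.
Average of L_z² over 13 states: 182/13 ℏ² = 14 ℏ².

⟨L_z²⟩ = 14 ℏ²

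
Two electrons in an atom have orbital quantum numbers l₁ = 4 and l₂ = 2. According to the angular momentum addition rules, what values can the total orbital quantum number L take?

L = 2, 3, 4, 5, 6

By the triangle rule, |l₁ − l₂| ≤ L ≤ l₁ + l₂.
Allowed values: L = 2, 3, 4, 5, 6.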